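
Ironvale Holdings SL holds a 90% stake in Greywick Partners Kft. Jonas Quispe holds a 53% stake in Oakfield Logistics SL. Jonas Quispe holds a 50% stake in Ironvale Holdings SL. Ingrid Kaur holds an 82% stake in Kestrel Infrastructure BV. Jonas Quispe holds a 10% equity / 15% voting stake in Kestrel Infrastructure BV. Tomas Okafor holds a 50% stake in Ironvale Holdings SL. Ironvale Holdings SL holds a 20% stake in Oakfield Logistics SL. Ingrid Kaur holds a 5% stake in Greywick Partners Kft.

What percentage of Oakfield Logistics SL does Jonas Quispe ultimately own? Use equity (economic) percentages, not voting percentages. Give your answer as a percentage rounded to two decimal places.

63.00%

Jonas reaches Oakfield along 2 paths.
Via Ironvale: 50% × 20% = 10%.
Direct stake: 53% = 53%.
Total: 10% + 53% = 63%.
Rounded: 63.00%.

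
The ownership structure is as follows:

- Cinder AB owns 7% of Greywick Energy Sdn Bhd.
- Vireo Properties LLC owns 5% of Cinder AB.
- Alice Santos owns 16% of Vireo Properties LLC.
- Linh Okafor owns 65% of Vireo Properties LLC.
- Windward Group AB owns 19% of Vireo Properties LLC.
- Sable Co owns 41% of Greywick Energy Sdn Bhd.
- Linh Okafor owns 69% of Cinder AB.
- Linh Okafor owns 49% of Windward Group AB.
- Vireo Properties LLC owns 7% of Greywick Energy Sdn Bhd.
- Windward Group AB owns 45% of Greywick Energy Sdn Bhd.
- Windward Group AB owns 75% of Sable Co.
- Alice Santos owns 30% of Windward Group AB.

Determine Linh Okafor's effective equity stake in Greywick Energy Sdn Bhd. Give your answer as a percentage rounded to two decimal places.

47.41%

Linh reaches Greywick along 7 paths.
Via Windward: 49% × 45% = 22.05%.
Via Vireo: 65% × 7% = 4.55%.
Via Windward → Vireo: 49% × 19% × 7% = 0.6517%.
Via Windward → Sable: 49% × 75% × 41% = 15.0675%.
Via Vireo → Cinder: 65% × 5% × 7% = 0.2275%.
Via Windward → Vireo → Cinder: 49% × 19% × 5% × 7% = 0.032585%.
Via Cinder: 69% × 7% = 4.83%.
Total: 22.05% + 4.55% + 0.6517% + 15.0675% + 0.2275% + 0.032585% + 4.83% = 47.409285%.
Rounded: 47.41%.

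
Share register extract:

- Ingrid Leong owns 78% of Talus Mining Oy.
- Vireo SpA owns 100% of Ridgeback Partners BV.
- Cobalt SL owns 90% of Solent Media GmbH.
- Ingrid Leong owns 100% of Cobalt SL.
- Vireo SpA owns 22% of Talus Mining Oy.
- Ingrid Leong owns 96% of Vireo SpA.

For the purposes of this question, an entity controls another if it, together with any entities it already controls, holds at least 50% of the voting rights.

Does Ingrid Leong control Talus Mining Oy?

Yes

Ingrid holds 96% of Vireo, so Ingrid controls Vireo.
Ingrid and Vireo together hold 78% + 22% = 100% of Talus, so Ingrid controls Talus.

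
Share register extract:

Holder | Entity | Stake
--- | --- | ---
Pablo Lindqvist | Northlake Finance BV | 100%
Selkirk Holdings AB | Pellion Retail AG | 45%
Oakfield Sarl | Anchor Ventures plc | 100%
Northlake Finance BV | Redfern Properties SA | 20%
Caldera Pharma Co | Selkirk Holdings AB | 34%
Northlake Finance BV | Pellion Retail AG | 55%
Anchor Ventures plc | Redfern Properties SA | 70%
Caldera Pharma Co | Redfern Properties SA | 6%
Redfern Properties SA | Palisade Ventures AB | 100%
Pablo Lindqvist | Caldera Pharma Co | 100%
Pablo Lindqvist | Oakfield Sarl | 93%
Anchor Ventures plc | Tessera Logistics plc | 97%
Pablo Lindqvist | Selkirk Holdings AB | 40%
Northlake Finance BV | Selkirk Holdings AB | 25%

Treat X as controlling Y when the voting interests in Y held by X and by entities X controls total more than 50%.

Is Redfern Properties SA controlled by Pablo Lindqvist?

Pablo holds 100% of Caldera, so Pablo controls Caldera.
Pablo holds 100% of Northlake, so Pablo controls Northlake.
Pablo holds 93% of Oakfield, so Pablo controls Oakfield.
Oakfield holds 100% of Anchor, so Pablo controls Anchor.
Northlake and Anchor and Caldera together hold 20% + 70% + 6% = 96% of Redfern, so Pablo controls Redfern.

Yes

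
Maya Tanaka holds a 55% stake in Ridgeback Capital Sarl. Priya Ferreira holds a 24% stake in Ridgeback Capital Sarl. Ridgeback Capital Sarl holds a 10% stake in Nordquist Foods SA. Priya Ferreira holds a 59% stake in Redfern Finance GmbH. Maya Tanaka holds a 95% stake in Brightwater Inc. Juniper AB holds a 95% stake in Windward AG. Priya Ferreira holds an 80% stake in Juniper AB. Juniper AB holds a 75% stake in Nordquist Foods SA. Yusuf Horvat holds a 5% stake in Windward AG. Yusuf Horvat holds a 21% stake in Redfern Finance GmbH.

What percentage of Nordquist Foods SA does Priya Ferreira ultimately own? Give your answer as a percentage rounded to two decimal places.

Priya reaches Nordquist along 2 paths.
Via Juniper: 80% × 75% = 60%.
Via Ridgeback: 24% × 10% = 2.4%.
Total: 60% + 2.4% = 62.4%.
Rounded: 62.40%.

62.40%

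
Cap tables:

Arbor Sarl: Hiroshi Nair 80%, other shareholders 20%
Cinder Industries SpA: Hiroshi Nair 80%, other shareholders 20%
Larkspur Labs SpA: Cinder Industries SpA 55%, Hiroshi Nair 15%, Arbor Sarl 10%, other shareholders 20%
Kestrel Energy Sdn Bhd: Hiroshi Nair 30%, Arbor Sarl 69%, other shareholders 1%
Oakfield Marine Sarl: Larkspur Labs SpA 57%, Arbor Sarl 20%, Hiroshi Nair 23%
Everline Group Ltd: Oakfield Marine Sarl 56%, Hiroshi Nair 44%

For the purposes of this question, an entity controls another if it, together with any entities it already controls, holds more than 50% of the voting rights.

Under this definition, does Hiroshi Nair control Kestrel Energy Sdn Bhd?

Yes

Hiroshi holds 80% of Arbor, so Hiroshi controls Arbor.
Hiroshi and Arbor together hold 30% + 69% = 99% of Kestrel, so Hiroshi controls Kestrel.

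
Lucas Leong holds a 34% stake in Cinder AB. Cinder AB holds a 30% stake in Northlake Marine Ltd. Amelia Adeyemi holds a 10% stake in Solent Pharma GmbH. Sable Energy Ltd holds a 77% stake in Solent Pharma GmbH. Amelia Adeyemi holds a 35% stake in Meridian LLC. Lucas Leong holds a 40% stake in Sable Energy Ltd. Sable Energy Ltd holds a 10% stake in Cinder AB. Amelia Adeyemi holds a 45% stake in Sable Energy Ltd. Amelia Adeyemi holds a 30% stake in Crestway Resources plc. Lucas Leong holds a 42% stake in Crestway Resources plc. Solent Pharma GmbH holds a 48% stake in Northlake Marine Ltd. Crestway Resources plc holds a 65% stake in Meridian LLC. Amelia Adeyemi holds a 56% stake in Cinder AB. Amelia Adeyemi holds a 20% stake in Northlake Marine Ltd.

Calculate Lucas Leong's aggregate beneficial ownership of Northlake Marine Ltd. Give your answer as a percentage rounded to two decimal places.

26.18%

Lucas reaches Northlake along 3 paths.
Via Sable → Solent: 40% × 77% × 48% = 14.784%.
Via Cinder: 34% × 30% = 10.2%.
Via Sable → Cinder: 40% × 10% × 30% = 1.2%.
Total: 14.784% + 10.2% + 1.2% = 26.184%.
Rounded: 26.18%.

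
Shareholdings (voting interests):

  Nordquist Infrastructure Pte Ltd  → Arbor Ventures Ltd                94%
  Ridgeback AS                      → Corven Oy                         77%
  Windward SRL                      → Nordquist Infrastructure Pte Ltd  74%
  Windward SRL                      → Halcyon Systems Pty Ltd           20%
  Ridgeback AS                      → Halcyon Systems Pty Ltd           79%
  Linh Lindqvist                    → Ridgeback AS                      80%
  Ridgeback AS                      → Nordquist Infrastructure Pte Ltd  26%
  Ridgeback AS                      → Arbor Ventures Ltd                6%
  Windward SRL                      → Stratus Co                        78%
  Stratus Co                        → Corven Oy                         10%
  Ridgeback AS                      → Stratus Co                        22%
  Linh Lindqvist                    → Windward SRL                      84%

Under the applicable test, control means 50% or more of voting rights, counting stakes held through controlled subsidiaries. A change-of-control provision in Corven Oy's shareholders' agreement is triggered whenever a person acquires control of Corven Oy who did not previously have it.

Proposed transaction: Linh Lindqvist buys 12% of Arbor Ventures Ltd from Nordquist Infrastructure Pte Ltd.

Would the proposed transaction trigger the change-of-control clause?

No

The purchase adds only to Linh's holdings (Nordquist's stake shrinks), so Linh is the only person who could newly come to control Corven.
Linh holds 84% of Windward, so Linh controls Windward.
Linh holds 80% of Ridgeback, so Linh controls Ridgeback.
Windward and Ridgeback together hold 78% + 22% = 100% of Stratus, so Linh controls Stratus.
Stratus and Ridgeback together hold 10% + 77% = 87% of Corven, so Linh controls Corven.
So Linh already controls Corven before the transaction.
After the purchase, Linh holds 12% of Arbor directly, and Nordquist's stake falls to 82%.
Linh controlled Corven already, so this is not a new person acquiring control; every other person's position is unchanged or reduced.
No new person acquires control, so the clause is not triggered.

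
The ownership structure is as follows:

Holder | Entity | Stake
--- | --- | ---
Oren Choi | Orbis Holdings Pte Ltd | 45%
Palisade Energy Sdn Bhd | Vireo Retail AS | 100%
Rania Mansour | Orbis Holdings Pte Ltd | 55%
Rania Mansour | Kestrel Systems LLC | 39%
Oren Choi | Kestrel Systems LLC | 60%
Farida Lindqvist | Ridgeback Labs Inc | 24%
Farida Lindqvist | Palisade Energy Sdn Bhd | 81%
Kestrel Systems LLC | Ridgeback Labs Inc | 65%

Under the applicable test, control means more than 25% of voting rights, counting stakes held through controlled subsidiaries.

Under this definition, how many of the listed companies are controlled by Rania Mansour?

3

Rania holds 55% of Orbis, so Rania controls Orbis.
Rania holds 39% of Kestrel, so Rania controls Kestrel.
Kestrel holds 65% of Ridgeback, so Rania controls Ridgeback.
No other company's threshold is met.
Rania controls 3 companies.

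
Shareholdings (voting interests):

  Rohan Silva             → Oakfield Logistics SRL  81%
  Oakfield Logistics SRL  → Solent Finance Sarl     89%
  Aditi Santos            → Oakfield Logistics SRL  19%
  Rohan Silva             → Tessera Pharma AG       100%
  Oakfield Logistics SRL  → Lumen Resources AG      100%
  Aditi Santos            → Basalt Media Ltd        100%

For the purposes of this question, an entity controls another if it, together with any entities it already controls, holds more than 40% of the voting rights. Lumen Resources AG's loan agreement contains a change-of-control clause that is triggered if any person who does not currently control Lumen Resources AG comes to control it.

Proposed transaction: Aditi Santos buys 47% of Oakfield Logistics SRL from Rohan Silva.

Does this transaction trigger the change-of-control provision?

The purchase adds only to Aditi's holdings (Rohan's stake shrinks), so Aditi is the only person who could newly come to control Lumen.
Aditi holds 100% of Basalt, so Aditi controls Basalt.
Neither Aditi nor any entity Aditi controls holds any voting interest in Lumen.
So before the transaction, Aditi does not control Lumen.
After the purchase, Aditi's direct stake in Oakfield rises to 19% + 47% = 66%, and Rohan's stake falls to 34%.
Aditi holds 66% of Oakfield, so Aditi controls Oakfield.
Oakfield holds 100% of Lumen, so Aditi controls Lumen.
Aditi did not control Lumen before and does after, so the clause is triggered.

Yes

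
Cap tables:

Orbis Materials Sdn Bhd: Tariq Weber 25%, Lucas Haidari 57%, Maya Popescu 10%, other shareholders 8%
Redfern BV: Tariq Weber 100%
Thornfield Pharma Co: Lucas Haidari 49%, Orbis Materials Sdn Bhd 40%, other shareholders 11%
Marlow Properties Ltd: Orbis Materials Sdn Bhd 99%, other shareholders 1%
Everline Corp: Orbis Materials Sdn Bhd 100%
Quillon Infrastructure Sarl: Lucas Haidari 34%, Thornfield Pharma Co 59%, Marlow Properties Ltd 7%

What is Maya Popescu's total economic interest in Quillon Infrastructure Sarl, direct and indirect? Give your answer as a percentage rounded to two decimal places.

3.05%

Maya reaches Quillon along 2 paths.
Via Orbis → Thornfield: 10% × 40% × 59% = 2.36%.
Via Orbis → Marlow: 10% × 99% × 7% = 0.693%.
Total: 2.36% + 0.693% = 3.053%.
Rounded: 3.05%.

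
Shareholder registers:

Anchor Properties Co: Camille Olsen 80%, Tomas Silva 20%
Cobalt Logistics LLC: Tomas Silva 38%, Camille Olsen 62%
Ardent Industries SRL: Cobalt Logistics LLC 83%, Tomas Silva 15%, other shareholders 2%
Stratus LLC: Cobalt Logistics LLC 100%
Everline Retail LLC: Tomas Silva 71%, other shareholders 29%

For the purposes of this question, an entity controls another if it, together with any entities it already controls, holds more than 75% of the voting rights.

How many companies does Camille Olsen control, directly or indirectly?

Camille holds 80% of Anchor, so Camille controls Anchor.
No other company's threshold is met.
Camille controls 1 company.

1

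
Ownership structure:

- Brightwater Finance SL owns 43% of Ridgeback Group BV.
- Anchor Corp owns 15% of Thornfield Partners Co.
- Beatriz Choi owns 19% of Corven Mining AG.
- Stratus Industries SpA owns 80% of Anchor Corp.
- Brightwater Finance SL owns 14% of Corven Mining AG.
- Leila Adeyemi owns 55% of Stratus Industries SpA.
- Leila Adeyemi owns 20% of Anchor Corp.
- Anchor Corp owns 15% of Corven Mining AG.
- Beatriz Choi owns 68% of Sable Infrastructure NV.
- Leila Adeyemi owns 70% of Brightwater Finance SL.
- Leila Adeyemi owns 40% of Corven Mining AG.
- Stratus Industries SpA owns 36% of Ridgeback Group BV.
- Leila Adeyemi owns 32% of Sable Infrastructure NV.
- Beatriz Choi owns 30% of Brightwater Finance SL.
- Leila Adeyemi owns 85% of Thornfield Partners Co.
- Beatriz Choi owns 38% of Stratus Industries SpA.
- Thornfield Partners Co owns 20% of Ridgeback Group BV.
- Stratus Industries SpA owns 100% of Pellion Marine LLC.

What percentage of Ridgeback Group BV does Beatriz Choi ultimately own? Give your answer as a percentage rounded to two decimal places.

Beatriz reaches Ridgeback along 3 paths.
Via Brightwater: 30% × 43% = 12.9%.
Via Stratus → Anchor → Thornfield: 38% × 80% × 15% × 20% = 0.912%.
Via Stratus: 38% × 36% = 13.68%.
Total: 12.9% + 0.912% + 13.68% = 27.492%.
Rounded: 27.49%.

27.49%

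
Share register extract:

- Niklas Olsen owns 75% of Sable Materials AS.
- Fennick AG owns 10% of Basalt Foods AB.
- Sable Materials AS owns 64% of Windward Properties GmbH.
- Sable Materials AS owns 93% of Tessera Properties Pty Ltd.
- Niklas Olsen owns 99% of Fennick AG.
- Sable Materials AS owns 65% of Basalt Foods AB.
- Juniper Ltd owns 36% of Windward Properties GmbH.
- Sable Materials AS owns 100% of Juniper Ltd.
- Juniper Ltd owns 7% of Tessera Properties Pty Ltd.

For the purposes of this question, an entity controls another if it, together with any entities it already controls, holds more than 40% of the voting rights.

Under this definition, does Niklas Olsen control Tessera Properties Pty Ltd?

Yes

Niklas holds 75% of Sable, so Niklas controls Sable.
Sable holds 100% of Juniper, so Niklas controls Juniper.
Sable and Juniper together hold 93% + 7% = 100% of Tessera, so Niklas controls Tessera.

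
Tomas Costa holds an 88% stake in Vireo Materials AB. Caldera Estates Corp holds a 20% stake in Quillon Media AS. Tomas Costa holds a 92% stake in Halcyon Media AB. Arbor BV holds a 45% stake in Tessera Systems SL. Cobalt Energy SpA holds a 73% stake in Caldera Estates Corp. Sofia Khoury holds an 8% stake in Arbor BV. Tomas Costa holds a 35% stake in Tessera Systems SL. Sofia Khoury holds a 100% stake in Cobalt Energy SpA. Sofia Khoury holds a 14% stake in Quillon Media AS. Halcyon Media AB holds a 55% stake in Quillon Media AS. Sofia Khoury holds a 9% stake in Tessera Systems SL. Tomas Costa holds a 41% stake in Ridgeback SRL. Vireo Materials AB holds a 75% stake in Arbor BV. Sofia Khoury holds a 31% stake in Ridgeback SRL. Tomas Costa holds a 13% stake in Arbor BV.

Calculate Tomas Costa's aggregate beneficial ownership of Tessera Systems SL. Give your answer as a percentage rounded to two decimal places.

Tomas reaches Tessera along 3 paths.
Direct stake: 35% = 35%.
Via Vireo → Arbor: 88% × 75% × 45% = 29.7%.
Via Arbor: 13% × 45% = 5.85%.
Total: 35% + 29.7% + 5.85% = 70.55%.

70.55%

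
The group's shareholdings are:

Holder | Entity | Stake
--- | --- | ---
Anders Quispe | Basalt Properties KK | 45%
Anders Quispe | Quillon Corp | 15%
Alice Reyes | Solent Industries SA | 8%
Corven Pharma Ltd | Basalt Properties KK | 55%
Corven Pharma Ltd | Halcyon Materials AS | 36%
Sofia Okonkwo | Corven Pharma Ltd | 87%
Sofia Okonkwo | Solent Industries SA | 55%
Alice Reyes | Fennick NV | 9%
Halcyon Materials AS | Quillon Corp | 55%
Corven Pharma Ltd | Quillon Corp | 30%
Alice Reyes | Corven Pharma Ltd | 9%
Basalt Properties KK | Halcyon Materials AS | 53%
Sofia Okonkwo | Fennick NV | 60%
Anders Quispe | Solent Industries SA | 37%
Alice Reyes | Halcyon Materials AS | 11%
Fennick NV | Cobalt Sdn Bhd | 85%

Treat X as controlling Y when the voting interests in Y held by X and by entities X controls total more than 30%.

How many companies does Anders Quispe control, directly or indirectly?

4

Anders holds 37% of Solent, so Anders controls Solent.
Anders holds 45% of Basalt, so Anders controls Basalt.
Basalt holds 53% of Halcyon, so Anders controls Halcyon.
Anders and Halcyon together hold 15% + 55% = 70% of Quillon, so Anders controls Quillon.
No other company's threshold is met.
Anders controls 4 companies.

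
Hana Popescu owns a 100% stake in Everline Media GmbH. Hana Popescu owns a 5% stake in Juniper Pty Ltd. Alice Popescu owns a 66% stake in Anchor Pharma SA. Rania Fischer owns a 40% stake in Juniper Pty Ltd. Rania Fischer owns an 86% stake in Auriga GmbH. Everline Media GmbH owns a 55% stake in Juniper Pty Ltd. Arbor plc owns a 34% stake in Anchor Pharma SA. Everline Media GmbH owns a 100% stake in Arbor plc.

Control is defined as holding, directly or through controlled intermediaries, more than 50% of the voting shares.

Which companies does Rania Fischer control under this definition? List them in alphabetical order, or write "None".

Rania holds 86% of Auriga, so Rania controls Auriga.
No other company's threshold is met.

Auriga GmbH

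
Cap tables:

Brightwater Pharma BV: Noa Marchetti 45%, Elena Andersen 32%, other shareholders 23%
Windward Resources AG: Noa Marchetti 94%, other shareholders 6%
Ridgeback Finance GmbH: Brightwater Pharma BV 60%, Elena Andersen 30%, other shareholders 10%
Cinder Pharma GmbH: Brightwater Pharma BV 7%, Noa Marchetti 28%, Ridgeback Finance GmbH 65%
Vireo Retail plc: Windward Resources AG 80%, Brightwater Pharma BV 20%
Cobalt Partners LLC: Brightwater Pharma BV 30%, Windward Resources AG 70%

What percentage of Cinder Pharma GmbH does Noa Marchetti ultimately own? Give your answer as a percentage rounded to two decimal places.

Noa reaches Cinder along 3 paths.
Via Brightwater: 45% × 7% = 3.15%.
Direct stake: 28% = 28%.
Via Brightwater → Ridgeback: 45% × 60% × 65% = 17.55%.
Total: 3.15% + 28% + 17.55% = 48.7%.
Rounded: 48.70%.

48.70%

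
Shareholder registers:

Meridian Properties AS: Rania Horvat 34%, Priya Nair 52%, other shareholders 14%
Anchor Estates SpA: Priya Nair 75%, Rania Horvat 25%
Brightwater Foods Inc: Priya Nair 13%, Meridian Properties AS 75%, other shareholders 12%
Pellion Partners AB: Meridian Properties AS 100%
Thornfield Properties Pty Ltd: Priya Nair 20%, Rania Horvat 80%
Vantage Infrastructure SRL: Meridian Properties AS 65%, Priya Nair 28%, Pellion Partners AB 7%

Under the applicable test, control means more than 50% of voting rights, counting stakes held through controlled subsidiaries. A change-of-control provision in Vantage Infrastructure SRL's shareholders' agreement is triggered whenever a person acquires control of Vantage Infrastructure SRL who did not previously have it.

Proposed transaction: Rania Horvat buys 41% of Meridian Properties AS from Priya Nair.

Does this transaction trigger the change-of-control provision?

Yes

The purchase adds only to Rania's holdings (Priya's stake shrinks), so Rania is the only person who could newly come to control Vantage.
Rania holds 80% of Thornfield, so Rania controls Thornfield.
Neither Rania nor any entity Rania controls holds any voting interest in Vantage.
So before the transaction, Rania does not control Vantage.
After the purchase, Rania's direct stake in Meridian rises to 34% + 41% = 75%, and Priya's stake falls to 11%.
Rania holds 75% of Meridian, so Rania controls Meridian.
Meridian holds 100% of Pellion, so Rania controls Pellion.
Meridian and Pellion together hold 65% + 7% = 72% of Vantage, so Rania controls Vantage.
Rania did not control Vantage before and does after, so the clause is triggered.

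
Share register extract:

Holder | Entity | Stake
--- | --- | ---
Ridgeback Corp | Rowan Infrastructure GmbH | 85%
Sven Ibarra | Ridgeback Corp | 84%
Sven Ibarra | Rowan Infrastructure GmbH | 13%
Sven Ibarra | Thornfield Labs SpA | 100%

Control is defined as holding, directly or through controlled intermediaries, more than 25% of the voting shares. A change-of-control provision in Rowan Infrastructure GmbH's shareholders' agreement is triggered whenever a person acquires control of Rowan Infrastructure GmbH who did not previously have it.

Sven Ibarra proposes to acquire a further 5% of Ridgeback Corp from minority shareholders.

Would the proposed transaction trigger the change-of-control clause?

No

The purchase changes only Sven's holdings, so Sven is the only person who could newly come to control Rowan.
Sven holds 84% of Ridgeback, so Sven controls Ridgeback.
Ridgeback and Sven together hold 85% + 13% = 98% of Rowan, so Sven controls Rowan.
So Sven already controls Rowan before the transaction.
After the purchase, Sven's direct stake in Ridgeback rises to 84% + 5% = 89%.
Sven controlled Rowan already, so this is not a new person acquiring control; every other person's position is unchanged or reduced.
No new person acquires control, so the clause is not triggered.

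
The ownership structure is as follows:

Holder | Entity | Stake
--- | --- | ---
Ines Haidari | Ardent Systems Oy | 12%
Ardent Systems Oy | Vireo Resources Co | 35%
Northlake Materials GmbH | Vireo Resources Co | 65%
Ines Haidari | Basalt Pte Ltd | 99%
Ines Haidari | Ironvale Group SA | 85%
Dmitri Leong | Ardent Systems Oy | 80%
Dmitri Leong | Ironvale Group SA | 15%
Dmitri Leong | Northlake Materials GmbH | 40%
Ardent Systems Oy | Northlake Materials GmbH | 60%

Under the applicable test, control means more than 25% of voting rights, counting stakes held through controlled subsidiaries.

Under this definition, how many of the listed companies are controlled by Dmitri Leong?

3

Dmitri holds 80% of Ardent, so Dmitri controls Ardent.
Dmitri and Ardent together hold 40% + 60% = 100% of Northlake, so Dmitri controls Northlake.
Northlake and Ardent together hold 65% + 35% = 100% of Vireo, so Dmitri controls Vireo.
No other company's threshold is met.
Dmitri controls 3 companies.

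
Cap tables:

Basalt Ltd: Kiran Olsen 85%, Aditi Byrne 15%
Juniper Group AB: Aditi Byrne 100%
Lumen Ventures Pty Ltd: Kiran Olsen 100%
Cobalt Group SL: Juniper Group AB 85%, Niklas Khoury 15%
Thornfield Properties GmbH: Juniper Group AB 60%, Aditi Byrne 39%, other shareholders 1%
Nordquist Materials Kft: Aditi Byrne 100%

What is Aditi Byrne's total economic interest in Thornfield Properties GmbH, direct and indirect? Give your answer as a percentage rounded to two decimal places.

Aditi reaches Thornfield along 2 paths.
Via Juniper: 100% × 60% = 60%.
Direct stake: 39% = 39%.
Total: 60% + 39% = 99%.
Rounded: 99.00%.

99.00%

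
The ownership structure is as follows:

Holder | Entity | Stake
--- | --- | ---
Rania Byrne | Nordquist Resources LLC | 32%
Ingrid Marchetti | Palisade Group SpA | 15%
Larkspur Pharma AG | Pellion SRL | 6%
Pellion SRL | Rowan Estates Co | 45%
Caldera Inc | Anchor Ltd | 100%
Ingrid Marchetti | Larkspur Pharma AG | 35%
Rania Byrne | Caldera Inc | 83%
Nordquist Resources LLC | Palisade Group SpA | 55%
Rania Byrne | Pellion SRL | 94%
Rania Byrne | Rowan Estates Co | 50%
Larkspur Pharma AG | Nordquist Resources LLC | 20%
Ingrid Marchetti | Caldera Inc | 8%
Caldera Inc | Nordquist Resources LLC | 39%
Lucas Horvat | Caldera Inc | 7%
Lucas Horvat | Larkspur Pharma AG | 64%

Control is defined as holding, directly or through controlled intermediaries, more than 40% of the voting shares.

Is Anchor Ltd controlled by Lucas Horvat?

No

Lucas holds 64% of Larkspur, so Lucas controls Larkspur.
Neither Lucas nor any entity Lucas controls holds any voting interest in Anchor.
So Lucas does not control Anchor.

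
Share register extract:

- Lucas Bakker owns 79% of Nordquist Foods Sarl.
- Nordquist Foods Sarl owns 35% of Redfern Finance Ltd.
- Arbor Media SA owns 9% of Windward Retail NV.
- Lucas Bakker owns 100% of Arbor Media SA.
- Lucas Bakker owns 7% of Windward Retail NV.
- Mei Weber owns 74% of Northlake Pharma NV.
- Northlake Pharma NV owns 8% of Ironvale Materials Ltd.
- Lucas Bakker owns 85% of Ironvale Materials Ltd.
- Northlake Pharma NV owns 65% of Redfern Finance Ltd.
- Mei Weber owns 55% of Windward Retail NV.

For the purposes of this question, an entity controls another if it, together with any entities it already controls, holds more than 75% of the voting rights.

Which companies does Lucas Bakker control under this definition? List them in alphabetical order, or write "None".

Arbor Media SA, Ironvale Materials Ltd, Nordquist Foods Sarl

Lucas holds 100% of Arbor, so Lucas controls Arbor.
Lucas holds 79% of Nordquist, so Lucas controls Nordquist.
Lucas holds 85% of Ironvale, so Lucas controls Ironvale.
No other company's threshold is met.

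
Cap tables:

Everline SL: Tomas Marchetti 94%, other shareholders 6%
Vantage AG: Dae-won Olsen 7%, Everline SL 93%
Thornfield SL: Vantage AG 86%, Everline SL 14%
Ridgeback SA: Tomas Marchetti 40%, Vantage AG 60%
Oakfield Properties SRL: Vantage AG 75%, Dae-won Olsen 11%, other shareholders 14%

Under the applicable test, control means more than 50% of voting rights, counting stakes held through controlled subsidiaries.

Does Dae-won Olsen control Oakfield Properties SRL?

Dae-won's largest direct stake is 11% in Oakfield, which does not meet the threshold, so Dae-won controls no company.
In Oakfield, Dae-won's side holds only 11%, not > 50%.
So Dae-won does not control Oakfield.

No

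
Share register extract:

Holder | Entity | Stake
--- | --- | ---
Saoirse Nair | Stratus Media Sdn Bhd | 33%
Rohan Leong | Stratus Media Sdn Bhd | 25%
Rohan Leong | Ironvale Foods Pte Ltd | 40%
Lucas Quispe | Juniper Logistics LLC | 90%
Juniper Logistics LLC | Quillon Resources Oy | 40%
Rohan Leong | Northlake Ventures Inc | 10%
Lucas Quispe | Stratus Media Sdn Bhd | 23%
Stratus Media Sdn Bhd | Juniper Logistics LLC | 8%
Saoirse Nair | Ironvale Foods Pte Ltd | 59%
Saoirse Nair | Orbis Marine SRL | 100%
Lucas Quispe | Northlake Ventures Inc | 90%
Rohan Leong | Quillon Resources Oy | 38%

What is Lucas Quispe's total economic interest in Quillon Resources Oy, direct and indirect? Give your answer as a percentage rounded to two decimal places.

Lucas reaches Quillon along 2 paths.
Via Stratus → Juniper: 23% × 8% × 40% = 0.736%.
Via Juniper: 90% × 40% = 36%.
Total: 0.736% + 36% = 36.736%.
Rounded: 36.74%.

36.74%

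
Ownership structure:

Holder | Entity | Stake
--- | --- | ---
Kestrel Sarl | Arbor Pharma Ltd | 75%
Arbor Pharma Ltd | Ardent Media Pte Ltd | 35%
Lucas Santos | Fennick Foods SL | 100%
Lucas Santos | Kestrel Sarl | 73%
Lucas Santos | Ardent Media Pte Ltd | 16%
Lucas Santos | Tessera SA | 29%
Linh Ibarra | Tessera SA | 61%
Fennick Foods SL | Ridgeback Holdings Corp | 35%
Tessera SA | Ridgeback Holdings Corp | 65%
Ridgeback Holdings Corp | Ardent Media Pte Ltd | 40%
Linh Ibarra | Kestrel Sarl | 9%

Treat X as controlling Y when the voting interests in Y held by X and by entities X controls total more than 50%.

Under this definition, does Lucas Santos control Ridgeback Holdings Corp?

Lucas holds 100% of Fennick, so Lucas controls Fennick.
Lucas holds 73% of Kestrel, so Lucas controls Kestrel.
Kestrel holds 75% of Arbor, so Lucas controls Arbor.
Lucas and Arbor together hold 16% + 35% = 51% of Ardent, so Lucas controls Ardent.
In Ridgeback, Lucas's side holds only 35%, not > 50%.
So Lucas does not control Ridgeback.

No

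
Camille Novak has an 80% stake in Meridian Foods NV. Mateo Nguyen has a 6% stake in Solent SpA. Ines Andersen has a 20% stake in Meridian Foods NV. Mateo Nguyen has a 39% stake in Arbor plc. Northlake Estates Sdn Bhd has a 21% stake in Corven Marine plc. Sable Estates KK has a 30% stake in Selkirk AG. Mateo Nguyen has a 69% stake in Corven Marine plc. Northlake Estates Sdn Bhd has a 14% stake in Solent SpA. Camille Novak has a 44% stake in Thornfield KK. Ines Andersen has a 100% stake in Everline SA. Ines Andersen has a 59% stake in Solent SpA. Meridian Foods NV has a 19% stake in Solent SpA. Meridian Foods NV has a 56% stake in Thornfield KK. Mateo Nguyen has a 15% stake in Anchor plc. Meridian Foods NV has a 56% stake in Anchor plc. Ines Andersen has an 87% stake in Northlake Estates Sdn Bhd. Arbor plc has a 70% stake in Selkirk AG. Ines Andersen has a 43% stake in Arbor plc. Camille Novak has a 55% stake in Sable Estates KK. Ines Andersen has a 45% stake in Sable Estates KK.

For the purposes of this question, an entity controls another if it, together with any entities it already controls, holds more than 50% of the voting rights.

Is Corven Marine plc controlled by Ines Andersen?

No

Ines holds 100% of Everline, so Ines controls Everline.
Ines holds 87% of Northlake, so Ines controls Northlake.
Ines and Northlake together hold 59% + 14% = 73% of Solent, so Ines controls Solent.
In Corven, Ines's side holds only 21%, not > 50%.
So Ines does not control Corven.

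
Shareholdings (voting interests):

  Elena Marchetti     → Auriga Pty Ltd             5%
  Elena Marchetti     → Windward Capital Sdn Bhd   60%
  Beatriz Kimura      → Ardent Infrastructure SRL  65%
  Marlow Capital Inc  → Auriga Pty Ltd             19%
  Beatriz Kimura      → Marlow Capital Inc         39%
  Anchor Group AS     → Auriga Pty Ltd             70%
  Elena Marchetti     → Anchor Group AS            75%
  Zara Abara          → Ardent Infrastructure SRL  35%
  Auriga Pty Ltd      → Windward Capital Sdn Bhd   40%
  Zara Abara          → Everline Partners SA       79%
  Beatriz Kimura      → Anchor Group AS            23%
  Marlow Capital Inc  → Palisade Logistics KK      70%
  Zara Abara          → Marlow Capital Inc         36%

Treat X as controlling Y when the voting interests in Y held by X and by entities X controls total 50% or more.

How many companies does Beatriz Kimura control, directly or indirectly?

Beatriz holds 65% of Ardent, so Beatriz controls Ardent.
No other company's threshold is met.
Beatriz controls 1 company.

1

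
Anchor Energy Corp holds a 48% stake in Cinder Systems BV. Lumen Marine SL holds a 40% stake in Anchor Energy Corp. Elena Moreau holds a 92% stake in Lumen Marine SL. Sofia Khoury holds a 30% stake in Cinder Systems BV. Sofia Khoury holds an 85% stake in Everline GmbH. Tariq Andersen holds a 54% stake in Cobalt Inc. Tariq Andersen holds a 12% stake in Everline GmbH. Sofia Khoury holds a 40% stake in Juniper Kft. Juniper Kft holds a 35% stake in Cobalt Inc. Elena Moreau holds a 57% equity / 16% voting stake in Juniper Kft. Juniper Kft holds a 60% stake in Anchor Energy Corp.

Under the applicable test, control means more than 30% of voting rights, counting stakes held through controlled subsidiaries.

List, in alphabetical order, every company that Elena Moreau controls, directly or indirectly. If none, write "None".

Anchor Energy Corp, Cinder Systems BV, Lumen Marine SL

Elena holds 92% of Lumen, so Elena controls Lumen.
Lumen holds 40% of Anchor, so Elena controls Anchor.
Anchor holds 48% of Cinder, so Elena controls Cinder.
No other company's threshold is met.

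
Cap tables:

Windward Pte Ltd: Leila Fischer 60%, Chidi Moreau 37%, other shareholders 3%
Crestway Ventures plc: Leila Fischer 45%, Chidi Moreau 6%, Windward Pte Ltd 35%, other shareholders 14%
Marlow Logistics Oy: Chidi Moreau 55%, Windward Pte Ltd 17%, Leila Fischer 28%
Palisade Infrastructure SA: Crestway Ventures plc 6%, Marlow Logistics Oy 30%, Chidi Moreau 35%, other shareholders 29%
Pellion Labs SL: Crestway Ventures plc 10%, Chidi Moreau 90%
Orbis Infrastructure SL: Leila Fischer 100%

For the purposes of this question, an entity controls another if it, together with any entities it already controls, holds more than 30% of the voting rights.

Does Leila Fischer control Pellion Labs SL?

No

Leila holds 60% of Windward, so Leila controls Windward.
Leila and Windward together hold 45% + 35% = 80% of Crestway, so Leila controls Crestway.
Windward and Leila together hold 17% + 28% = 45% of Marlow, so Leila controls Marlow.
Crestway and Marlow together hold 6% + 30% = 36% of Palisade, so Leila controls Palisade.
Leila holds 100% of Orbis, so Leila controls Orbis.
In Pellion, Leila's side holds only 10%, not > 30%.
So Leila does not control Pellion.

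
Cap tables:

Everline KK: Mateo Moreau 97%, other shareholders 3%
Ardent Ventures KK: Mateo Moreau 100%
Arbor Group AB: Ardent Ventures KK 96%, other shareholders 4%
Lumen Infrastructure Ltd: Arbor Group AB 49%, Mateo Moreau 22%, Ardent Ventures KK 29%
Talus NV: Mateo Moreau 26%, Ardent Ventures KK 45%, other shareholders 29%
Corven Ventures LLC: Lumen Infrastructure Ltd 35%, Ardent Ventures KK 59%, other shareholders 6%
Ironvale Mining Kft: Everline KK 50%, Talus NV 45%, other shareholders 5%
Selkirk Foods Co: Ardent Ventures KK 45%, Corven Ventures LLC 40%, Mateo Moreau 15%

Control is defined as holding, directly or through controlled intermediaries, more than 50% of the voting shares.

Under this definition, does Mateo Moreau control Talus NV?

Yes

Mateo holds 100% of Ardent, so Mateo controls Ardent.
Mateo and Ardent together hold 26% + 45% = 71% of Talus, so Mateo controls Talus.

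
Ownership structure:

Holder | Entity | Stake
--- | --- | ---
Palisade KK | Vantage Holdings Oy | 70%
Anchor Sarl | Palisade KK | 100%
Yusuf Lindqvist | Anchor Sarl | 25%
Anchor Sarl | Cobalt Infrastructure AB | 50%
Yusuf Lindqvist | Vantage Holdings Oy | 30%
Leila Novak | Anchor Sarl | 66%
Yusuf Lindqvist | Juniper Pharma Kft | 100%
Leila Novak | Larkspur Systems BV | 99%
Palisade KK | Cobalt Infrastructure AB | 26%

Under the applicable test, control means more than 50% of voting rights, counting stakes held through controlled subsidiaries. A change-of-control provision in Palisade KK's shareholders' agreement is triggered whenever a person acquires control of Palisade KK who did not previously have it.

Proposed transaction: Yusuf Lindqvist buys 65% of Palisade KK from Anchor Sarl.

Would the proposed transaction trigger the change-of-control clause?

The purchase adds only to Yusuf's holdings (Anchor's stake shrinks), so Yusuf is the only person who could newly come to control Palisade.
Yusuf holds 100% of Juniper, so Yusuf controls Juniper.
Neither Yusuf nor any entity Yusuf controls holds any voting interest in Palisade.
So before the transaction, Yusuf does not control Palisade.
After the purchase, Yusuf holds 65% of Palisade directly, and Anchor's stake falls to 35%.
Yusuf holds 65% of Palisade, so Yusuf controls Palisade.
Yusuf did not control Palisade before and does after, so the clause is triggered.

Yes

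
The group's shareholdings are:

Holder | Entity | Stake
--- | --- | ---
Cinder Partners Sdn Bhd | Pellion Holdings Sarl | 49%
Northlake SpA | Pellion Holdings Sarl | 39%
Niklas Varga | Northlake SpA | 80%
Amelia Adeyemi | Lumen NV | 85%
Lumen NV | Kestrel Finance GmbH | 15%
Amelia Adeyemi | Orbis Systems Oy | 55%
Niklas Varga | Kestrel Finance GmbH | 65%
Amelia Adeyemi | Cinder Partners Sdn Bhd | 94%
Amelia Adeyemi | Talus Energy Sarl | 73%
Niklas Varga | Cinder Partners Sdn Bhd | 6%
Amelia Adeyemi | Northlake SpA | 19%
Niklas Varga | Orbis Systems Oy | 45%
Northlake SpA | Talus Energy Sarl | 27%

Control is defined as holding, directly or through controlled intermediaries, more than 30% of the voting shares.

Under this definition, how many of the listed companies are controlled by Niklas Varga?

Niklas holds 45% of Orbis, so Niklas controls Orbis.
Niklas holds 80% of Northlake, so Niklas controls Northlake.
Niklas holds 65% of Kestrel, so Niklas controls Kestrel.
Northlake holds 39% of Pellion, so Niklas controls Pellion.
No other company's threshold is met.
Niklas controls 4 companies.

4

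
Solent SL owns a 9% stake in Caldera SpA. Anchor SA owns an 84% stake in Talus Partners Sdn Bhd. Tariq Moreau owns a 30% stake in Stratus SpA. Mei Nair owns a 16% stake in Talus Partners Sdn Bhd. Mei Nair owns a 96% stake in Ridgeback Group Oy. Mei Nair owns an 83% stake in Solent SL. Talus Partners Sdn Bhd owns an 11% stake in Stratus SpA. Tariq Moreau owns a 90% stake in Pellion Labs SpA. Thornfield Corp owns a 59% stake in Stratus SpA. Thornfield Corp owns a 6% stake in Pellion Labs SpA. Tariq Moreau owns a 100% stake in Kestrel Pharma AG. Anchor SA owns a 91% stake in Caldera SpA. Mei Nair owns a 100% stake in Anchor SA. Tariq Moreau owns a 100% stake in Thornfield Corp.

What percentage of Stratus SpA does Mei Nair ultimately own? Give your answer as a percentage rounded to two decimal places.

Mei reaches Stratus along 2 paths.
Via Anchor → Talus: 100% × 84% × 11% = 9.24%.
Via Talus: 16% × 11% = 1.76%.
Total: 9.24% + 1.76% = 11%.
Rounded: 11.00%.

11.00%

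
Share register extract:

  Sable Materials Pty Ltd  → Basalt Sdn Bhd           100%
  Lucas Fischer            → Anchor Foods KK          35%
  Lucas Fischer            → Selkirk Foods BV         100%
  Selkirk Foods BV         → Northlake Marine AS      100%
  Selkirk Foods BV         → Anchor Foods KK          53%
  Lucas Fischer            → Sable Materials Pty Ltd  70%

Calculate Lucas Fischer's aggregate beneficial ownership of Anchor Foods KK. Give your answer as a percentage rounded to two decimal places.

Lucas reaches Anchor along 2 paths.
Direct stake: 35% = 35%.
Via Selkirk: 100% × 53% = 53%.
Total: 35% + 53% = 88%.
Rounded: 88.00%.

88.00%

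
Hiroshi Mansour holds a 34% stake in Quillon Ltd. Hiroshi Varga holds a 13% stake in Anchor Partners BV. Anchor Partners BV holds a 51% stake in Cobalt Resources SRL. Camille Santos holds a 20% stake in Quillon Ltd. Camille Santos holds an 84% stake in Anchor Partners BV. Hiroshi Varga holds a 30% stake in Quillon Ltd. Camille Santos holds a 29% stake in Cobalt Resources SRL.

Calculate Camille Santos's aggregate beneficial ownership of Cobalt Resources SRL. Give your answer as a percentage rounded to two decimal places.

71.84%

Camille reaches Cobalt along 2 paths.
Via Anchor: 84% × 51% = 42.84%.
Direct stake: 29% = 29%.
Total: 42.84% + 29% = 71.84%.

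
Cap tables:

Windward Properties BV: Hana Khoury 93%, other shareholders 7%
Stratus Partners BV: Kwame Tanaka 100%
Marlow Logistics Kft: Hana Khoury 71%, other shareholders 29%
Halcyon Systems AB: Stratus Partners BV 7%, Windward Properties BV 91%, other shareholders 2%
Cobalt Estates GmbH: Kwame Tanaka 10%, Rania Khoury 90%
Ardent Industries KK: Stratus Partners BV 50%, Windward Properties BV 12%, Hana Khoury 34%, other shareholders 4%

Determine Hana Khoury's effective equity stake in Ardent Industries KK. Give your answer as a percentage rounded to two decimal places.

45.16%

Hana reaches Ardent along 2 paths.
Via Windward: 93% × 12% = 11.16%.
Direct stake: 34% = 34%.
Total: 11.16% + 34% = 45.16%.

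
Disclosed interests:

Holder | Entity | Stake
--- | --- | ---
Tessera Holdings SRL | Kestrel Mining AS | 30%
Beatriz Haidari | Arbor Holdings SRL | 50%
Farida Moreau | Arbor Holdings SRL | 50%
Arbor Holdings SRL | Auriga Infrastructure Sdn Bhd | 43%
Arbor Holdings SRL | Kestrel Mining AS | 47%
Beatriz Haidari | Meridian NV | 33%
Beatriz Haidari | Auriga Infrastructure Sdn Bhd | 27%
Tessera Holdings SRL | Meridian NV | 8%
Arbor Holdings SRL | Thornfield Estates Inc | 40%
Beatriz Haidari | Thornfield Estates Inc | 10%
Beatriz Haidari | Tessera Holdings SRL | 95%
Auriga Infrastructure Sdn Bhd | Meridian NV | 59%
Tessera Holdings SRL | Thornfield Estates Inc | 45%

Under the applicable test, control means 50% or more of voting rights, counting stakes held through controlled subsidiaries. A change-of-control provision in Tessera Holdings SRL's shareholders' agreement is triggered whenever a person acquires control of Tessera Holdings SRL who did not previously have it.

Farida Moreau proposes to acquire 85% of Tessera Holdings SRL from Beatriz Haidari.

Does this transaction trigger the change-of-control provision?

The purchase adds only to Farida's holdings (Beatriz's stake shrinks), so Farida is the only person who could newly come to control Tessera.
Farida holds 50% of Arbor, so Farida controls Arbor.
Neither Farida nor any entity Farida controls holds any voting interest in Tessera.
So before the transaction, Farida does not control Tessera.
After the purchase, Farida holds 85% of Tessera directly, and Beatriz's stake falls to 10%.
Farida holds 85% of Tessera, so Farida controls Tessera.
Farida did not control Tessera before and does after, so the clause is triggered.

Yes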